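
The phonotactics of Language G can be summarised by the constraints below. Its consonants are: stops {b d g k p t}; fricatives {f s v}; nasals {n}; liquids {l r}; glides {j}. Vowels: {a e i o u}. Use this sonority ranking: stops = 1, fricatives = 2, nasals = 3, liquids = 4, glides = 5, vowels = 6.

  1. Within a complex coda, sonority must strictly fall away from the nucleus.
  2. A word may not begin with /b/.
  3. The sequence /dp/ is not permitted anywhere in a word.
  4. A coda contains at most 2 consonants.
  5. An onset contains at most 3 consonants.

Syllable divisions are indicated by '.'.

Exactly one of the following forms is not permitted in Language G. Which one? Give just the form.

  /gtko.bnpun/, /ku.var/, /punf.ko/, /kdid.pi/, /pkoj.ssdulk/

/kdid.pi/

/gtko.bnpun/ — σ1 onset /gtk/ (3C), coda /∅/ ok; σ2 onset /bnp/ (3C), coda /n/ ok → permitted
/ku.var/ — σ1 onset /k/, coda /∅/ ok; σ2 onset /v/, coda /r/ ok → permitted
/punf.ko/ — σ1 onset /p/, coda /nf/ (3→2 falls) ok; σ2 onset /k/, coda /∅/ ok → permitted
/kdid.pi/ — violates constraint 3: contains banned sequence /dp/ → not permitted
/pkoj.ssdulk/ — σ1 onset /pk/ (2C), coda /j/ ok; σ2 onset /ssd/ (3C), coda /lk/ (4→1 falls) ok → permitted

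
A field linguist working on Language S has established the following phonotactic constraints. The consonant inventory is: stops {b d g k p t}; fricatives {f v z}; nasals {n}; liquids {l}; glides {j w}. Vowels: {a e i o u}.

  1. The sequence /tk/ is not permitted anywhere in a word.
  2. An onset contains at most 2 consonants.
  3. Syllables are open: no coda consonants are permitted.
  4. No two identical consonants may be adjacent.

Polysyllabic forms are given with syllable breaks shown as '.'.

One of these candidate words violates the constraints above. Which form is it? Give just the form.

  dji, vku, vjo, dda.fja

dji — σ1 onset /dj/ (2C), coda /∅/ ok → permitted
vku — σ1 onset /vk/ (2C), coda /∅/ ok → permitted
vjo — σ1 onset /vj/ (2C), coda /∅/ ok → permitted
dda.fja — violates constraint 4: adjacent identical consonants /dd/ → not permitted

dda.fja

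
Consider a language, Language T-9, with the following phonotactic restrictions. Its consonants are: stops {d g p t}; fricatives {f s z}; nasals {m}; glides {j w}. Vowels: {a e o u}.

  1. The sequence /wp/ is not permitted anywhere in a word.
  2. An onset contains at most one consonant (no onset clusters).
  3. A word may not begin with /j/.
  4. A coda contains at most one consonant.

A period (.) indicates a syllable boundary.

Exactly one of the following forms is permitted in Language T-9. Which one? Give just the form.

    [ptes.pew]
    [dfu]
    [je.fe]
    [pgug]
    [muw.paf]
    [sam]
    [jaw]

[sam]

[ptes.pew] — violates constraint 2: syllable 1 onset /pt/ has 2 consonants (> 1) → not permitted
[dfu] — violates constraint 2: syllable 1 onset /df/ has 2 consonants (> 1) → not permitted
[je.fe] — violates constraint 3: word begins with /j/ → not permitted
[pgug] — violates constraint 2: syllable 1 onset /pg/ has 2 consonants (> 1) → not permitted
[muw.paf] — violates constraint 1: contains banned sequence /wp/ → not permitted
[sam] — σ1 onset /s/, coda /m/ ok → permitted
[jaw] — violates constraint 3: word begins with /j/ → not permitted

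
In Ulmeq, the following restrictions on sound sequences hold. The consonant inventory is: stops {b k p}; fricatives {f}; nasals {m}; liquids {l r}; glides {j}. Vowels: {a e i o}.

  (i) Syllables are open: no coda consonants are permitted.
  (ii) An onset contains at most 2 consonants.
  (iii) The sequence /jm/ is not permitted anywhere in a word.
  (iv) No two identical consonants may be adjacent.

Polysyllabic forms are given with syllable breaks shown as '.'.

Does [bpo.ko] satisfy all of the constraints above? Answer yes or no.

yes

[bpo.ko] — σ1 onset /bp/ (2C), coda /∅/ ok; σ2 onset /k/, coda /∅/ ok → permitted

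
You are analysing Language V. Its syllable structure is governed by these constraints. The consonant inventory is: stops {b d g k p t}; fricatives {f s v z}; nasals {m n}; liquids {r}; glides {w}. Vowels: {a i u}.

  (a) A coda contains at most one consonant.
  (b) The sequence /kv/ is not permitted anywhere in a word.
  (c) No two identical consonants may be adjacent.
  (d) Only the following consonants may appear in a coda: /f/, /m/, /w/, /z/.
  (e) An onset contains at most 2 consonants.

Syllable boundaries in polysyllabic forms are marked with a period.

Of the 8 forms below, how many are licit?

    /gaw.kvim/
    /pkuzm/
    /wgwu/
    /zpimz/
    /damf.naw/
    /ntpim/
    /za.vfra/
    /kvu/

0

/gaw.kvim/ — violates constraint (b): contains banned sequence /kv/ → illicit
/pkuzm/ — violates constraint (a): syllable 1 coda /zm/ has 2 consonants (> 1) → illicit
/wgwu/ — violates constraint (e): syllable 1 onset /wgw/ has 3 consonants (> 2) → illicit
/zpimz/ — violates constraint (a): syllable 1 coda /mz/ has 2 consonants (> 1) → illicit
/damf.naw/ — violates constraint (a): syllable 1 coda /mf/ has 2 consonants (> 1) → illicit
/ntpim/ — violates constraint (e): syllable 1 onset /ntp/ has 3 consonants (> 2) → illicit
/za.vfra/ — violates constraint (e): syllable 2 onset /vfr/ has 3 consonants (> 2) → illicit
/kvu/ — violates constraint (b): contains banned sequence /kv/ → illicit
No form is licit → 0.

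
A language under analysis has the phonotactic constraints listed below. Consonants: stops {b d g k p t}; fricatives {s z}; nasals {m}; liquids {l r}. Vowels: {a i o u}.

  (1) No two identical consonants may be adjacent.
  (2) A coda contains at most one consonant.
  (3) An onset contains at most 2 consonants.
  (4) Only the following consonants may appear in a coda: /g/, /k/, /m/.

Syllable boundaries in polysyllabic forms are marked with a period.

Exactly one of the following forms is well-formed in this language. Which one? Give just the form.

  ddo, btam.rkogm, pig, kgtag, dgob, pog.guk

ddo — violates constraint 1: adjacent identical consonants /dd/ → ill-formed
btam.rkogm — violates constraint 2: syllable 2 coda /gm/ has 2 consonants (> 1) → ill-formed
pig — σ1 onset /p/, coda /g/ ok → well-formed
kgtag — violates constraint 3: syllable 1 onset /kgt/ has 3 consonants (> 2) → ill-formed
dgob — violates constraint 4: syllable 1 coda contains /b/, which is not a licensed coda consonant → ill-formed
pog.guk — violates constraint 1: adjacent identical consonants /gg/ → ill-formed

pig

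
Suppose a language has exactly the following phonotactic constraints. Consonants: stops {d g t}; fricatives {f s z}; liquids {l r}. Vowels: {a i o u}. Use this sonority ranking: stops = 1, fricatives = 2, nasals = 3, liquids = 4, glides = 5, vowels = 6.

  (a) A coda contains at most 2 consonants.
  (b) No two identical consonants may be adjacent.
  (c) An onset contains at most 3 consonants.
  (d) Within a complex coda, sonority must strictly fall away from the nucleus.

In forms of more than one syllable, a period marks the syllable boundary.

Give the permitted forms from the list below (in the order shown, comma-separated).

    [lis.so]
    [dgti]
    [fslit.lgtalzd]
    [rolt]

[lis.so] — violates constraint (b): adjacent identical consonants /ss/ → not permitted
[dgti] — σ1 onset /dgt/ (3C), coda /∅/ ok → permitted
[fslit.lgtalzd] — violates constraint (a): syllable 2 coda /lzd/ has 3 consonants (> 2) → not permitted
[rolt] — σ1 onset /r/, coda /lt/ (4→1 falls) ok → permitted

[dgti], [rolt]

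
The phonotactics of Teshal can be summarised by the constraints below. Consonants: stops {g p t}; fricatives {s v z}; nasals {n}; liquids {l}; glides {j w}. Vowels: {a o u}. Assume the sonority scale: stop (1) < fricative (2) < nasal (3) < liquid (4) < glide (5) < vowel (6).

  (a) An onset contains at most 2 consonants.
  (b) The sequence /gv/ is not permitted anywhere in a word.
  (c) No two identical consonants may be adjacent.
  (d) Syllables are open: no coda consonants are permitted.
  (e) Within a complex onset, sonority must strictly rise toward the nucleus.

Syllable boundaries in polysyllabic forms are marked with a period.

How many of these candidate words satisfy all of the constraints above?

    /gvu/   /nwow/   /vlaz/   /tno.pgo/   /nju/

/gvu/ — violates constraint (b): contains banned sequence /gv/ → phonotactically illegal
/nwow/ — violates constraint (d): syllable 1 coda /w/ has 1 consonant (> 0) → phonotactically illegal
/vlaz/ — violates constraint (d): syllable 1 coda /z/ has 1 consonant (> 0) → phonotactically illegal
/tno.pgo/ — violates constraint (e): syllable 2 onset /pg/: /p/ (stop, 1) → /g/ (stop, 1) does not rise → phonotactically illegal
/nju/ — σ1 onset /nj/ (3→5 rises), coda /∅/ ok → phonotactically legal
Phonotactically legal: /nju/ → 1.

1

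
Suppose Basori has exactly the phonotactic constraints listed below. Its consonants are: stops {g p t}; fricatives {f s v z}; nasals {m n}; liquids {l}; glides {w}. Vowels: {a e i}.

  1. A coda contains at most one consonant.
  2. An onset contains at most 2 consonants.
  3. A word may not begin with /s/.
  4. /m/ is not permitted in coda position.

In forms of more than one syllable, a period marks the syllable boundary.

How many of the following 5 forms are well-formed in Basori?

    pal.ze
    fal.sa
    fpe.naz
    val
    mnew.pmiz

pal.ze — σ1 onset /p/, coda /l/ ok; σ2 onset /z/, coda /∅/ ok → well-formed
fal.sa — σ1 onset /f/, coda /l/ ok; σ2 onset /s/, coda /∅/ ok → well-formed
fpe.naz — σ1 onset /fp/ (2C), coda /∅/ ok; σ2 onset /n/, coda /z/ ok → well-formed
val — σ1 onset /v/, coda /l/ ok → well-formed
mnew.pmiz — σ1 onset /mn/ (2C), coda /w/ ok; σ2 onset /pm/ (2C), coda /z/ ok → well-formed
Well-formed: pal.ze, fal.sa, fpe.naz, val, mnew.pmiz → 5.

5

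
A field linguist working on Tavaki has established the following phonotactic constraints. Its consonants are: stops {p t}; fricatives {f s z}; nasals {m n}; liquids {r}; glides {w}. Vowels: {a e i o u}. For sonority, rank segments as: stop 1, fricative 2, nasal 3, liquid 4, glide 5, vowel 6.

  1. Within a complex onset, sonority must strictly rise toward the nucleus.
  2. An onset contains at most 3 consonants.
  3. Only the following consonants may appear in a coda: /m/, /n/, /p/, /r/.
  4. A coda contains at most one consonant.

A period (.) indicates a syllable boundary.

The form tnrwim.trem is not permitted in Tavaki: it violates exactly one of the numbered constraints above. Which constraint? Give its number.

tnrwim.trem: syllable 1 onset /tnrw/ has 4 consonants (> 3).
This is a violation of constraint 2: "An onset contains at most 3 consonants."
The remaining constraints (1, 3, 4) are satisfied.

2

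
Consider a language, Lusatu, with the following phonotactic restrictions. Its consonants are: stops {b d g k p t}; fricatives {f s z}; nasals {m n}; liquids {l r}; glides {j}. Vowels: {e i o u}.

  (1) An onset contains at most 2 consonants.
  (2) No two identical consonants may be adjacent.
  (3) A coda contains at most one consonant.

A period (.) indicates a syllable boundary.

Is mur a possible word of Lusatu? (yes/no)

mur — σ1 onset /m/, coda /r/ ok → well-formed

yes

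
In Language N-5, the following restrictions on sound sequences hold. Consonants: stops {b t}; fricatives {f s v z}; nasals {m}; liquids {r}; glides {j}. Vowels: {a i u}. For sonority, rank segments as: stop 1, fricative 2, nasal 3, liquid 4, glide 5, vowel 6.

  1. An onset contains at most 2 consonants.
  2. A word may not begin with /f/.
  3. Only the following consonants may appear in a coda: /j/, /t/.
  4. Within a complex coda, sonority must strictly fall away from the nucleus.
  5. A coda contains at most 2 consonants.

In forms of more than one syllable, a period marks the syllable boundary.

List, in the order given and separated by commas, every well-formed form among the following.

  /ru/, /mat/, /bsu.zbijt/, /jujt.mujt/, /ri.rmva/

/ru/ — σ1 onset /r/, coda /∅/ ok → well-formed
/mat/ — σ1 onset /m/, coda /t/ ok → well-formed
/bsu.zbijt/ — σ1 onset /bs/ (2C), coda /∅/ ok; σ2 onset /zb/ (2C), coda /jt/ (5→1 falls) ok → well-formed
/jujt.mujt/ — σ1 onset /j/, coda /jt/ (5→1 falls) ok; σ2 onset /m/, coda /jt/ (5→1 falls) ok → well-formed
/ri.rmva/ — violates constraint 1: syllable 2 onset /rmv/ has 3 consonants (> 2) → ill-formed

/ru/, /mat/, /bsu.zbijt/, /jujt.mujt/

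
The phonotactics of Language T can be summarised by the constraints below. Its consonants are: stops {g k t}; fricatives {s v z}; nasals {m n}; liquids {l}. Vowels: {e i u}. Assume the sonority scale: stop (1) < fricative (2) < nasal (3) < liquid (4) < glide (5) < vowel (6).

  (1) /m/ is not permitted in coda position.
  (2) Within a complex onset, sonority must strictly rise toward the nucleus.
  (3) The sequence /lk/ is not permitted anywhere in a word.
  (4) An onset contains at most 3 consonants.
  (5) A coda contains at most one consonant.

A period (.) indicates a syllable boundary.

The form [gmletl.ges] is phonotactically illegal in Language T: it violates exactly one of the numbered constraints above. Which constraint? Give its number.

5

[gmletl.ges]: syllable 1 coda /tl/ has 2 consonants (> 1).
This is a violation of constraint 5: "A coda contains at most one consonant."
The remaining constraints (1, 2, 3, 4) are satisfied.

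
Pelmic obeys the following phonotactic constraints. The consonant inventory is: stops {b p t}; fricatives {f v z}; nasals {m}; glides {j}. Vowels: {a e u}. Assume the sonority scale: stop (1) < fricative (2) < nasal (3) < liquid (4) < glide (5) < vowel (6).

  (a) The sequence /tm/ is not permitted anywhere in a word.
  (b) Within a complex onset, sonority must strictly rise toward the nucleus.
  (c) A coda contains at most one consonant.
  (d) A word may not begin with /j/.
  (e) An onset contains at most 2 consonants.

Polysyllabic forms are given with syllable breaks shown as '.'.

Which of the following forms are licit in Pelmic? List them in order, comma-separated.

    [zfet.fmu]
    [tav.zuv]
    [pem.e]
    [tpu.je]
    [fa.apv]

[tav.zuv], [pem.e]

[zfet.fmu] — violates constraint (b): syllable 1 onset /zf/: /z/ (fricative, 2) → /f/ (fricative, 2) does not rise → illicit
[tav.zuv] — σ1 onset /t/, coda /v/ ok; σ2 onset /z/, coda /v/ ok → licit
[pem.e] — σ1 onset /p/, coda /m/ ok; σ2 onset /∅/, coda /∅/ ok → licit
[tpu.je] — violates constraint (b): syllable 1 onset /tp/: /t/ (stop, 1) → /p/ (stop, 1) does not rise → illicit
[fa.apv] — violates constraint (c): syllable 2 coda /pv/ has 2 consonants (> 1) → illicit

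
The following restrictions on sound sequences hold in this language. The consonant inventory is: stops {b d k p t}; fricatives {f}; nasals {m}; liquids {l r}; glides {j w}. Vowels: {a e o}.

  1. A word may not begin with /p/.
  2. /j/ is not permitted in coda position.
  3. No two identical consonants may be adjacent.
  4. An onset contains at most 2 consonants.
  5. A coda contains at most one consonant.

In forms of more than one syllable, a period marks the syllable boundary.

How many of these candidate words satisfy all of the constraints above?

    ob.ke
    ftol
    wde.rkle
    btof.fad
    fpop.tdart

2

ob.ke — σ1 onset /∅/, coda /b/ ok; σ2 onset /k/, coda /∅/ ok → permitted
ftol — σ1 onset /ft/ (2C), coda /l/ ok → permitted
wde.rkle — violates constraint 4: syllable 2 onset /rkl/ has 3 consonants (> 2) → not permitted
btof.fad — violates constraint 3: adjacent identical consonants /ff/ → not permitted
fpop.tdart — violates constraint 5: syllable 2 coda /rt/ has 2 consonants (> 1) → not permitted
Permitted: ob.ke, ftol → 2.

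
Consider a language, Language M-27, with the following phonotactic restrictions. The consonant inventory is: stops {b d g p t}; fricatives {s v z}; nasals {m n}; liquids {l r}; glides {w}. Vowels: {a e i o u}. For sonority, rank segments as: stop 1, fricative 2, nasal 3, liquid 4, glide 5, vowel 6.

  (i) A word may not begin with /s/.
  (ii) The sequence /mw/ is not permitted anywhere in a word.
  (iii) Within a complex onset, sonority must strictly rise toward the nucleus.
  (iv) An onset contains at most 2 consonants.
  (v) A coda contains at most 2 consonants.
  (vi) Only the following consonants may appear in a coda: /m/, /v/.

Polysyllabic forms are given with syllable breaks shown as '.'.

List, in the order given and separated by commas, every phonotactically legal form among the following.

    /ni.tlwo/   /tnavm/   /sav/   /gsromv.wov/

/ni.tlwo/ — violates constraint (iv): syllable 2 onset /tlw/ has 3 consonants (> 2) → phonotactically illegal
/tnavm/ — σ1 onset /tn/ (1→3 rises), coda /vm/ (2C) ok → phonotactically legal
/sav/ — violates constraint (i): word begins with /s/ → phonotactically illegal
/gsromv.wov/ — violates constraint (iv): syllable 1 onset /gsr/ has 3 consonants (> 2) → phonotactically illegal

/tnavm/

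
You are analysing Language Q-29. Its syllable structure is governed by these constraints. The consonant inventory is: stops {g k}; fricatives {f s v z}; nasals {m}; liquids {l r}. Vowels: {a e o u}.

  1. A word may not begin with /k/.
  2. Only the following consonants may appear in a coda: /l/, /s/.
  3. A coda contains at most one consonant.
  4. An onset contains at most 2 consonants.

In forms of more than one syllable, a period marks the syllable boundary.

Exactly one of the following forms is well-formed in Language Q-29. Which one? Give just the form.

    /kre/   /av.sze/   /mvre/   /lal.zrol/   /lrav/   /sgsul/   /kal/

/lal.zrol/

/kre/ — violates constraint 1: word begins with /k/ → ill-formed
/av.sze/ — violates constraint 2: syllable 1 coda contains /v/, which is not a licensed coda consonant → ill-formed
/mvre/ — violates constraint 4: syllable 1 onset /mvr/ has 3 consonants (> 2) → ill-formed
/lal.zrol/ — σ1 onset /l/, coda /l/ ok; σ2 onset /zr/ (2C), coda /l/ ok → well-formed
/lrav/ — violates constraint 2: syllable 1 coda contains /v/, which is not a licensed coda consonant → ill-formed
/sgsul/ — violates constraint 4: syllable 1 onset /sgs/ has 3 consonants (> 2) → ill-formed
/kal/ — violates constraint 1: word begins with /k/ → ill-formed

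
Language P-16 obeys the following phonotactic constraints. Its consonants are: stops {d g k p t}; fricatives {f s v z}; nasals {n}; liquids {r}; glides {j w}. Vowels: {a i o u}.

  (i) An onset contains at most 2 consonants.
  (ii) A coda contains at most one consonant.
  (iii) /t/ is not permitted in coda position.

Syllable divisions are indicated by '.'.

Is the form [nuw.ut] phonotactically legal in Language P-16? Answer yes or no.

no

[nuw.ut] — violates constraint (iii): syllable 2 coda contains /t/ → phonotactically illegal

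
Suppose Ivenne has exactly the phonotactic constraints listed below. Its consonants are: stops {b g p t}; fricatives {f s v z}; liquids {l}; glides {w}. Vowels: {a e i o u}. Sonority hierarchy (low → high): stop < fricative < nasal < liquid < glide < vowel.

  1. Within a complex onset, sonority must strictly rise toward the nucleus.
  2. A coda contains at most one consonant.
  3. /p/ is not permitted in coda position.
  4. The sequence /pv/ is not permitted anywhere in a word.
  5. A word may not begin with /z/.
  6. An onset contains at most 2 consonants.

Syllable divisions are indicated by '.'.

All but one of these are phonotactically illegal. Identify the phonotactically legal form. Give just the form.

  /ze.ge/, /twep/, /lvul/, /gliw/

/ze.ge/ — violates constraint 5: word begins with /z/ → phonotactically illegal
/twep/ — violates constraint 3: syllable 1 coda contains /p/ → phonotactically illegal
/lvul/ — violates constraint 1: syllable 1 onset /lv/: /l/ (liquid, 4) → /v/ (fricative, 2) does not rise → phonotactically illegal
/gliw/ — σ1 onset /gl/ (1→4 rises), coda /w/ ok → phonotactically legal

/gliw/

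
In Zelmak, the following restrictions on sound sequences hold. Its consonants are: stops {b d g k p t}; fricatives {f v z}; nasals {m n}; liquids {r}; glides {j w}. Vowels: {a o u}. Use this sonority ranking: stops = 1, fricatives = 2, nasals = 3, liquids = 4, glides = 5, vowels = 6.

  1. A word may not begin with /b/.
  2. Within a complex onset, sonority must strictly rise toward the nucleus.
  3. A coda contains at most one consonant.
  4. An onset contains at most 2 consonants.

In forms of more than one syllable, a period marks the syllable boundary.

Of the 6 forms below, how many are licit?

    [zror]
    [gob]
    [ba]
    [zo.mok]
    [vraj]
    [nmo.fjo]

[zror] — σ1 onset /zr/ (2→4 rises), coda /r/ ok → licit
[gob] — σ1 onset /g/, coda /b/ ok → licit
[ba] — violates constraint 1: word begins with /b/ → illicit
[zo.mok] — σ1 onset /z/, coda /∅/ ok; σ2 onset /m/, coda /k/ ok → licit
[vraj] — σ1 onset /vr/ (2→4 rises), coda /j/ ok → licit
[nmo.fjo] — violates constraint 2: syllable 1 onset /nm/: /n/ (nasal, 3) → /m/ (nasal, 3) does not rise → illicit
Licit: [zror], [gob], [zo.mok], [vraj] → 4.

4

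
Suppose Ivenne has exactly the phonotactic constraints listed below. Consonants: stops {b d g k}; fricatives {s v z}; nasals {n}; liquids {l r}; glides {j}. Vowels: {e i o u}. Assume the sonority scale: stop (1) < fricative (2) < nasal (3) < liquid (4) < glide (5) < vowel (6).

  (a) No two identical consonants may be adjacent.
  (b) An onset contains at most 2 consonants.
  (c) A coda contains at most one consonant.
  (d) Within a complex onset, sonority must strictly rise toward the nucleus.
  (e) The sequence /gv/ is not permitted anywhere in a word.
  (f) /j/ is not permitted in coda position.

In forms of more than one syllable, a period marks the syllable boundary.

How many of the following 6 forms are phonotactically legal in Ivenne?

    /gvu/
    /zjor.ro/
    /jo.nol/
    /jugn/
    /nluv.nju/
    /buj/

/gvu/ — violates constraint (e): contains banned sequence /gv/ → phonotactically illegal
/zjor.ro/ — violates constraint (a): adjacent identical consonants /rr/ → phonotactically illegal
/jo.nol/ — σ1 onset /j/, coda /∅/ ok; σ2 onset /n/, coda /l/ ok → phonotactically legal
/jugn/ — violates constraint (c): syllable 1 coda /gn/ has 2 consonants (> 1) → phonotactically illegal
/nluv.nju/ — σ1 onset /nl/ (3→4 rises), coda /v/ ok; σ2 onset /nj/ (3→5 rises), coda /∅/ ok → phonotactically legal
/buj/ — violates constraint (f): syllable 1 coda contains /j/ → phonotactically illegal
Phonotactically legal: /jo.nol/, /nluv.nju/ → 2.

2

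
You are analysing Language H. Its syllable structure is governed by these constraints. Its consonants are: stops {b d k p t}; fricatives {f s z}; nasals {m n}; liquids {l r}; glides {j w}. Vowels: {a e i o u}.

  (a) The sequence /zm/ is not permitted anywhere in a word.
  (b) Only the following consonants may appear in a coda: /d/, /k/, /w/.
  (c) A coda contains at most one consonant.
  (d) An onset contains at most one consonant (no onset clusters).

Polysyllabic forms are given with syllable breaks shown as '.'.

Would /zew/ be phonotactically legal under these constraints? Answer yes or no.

/zew/ — σ1 onset /z/, coda /w/ ok → phonotactically legal

yes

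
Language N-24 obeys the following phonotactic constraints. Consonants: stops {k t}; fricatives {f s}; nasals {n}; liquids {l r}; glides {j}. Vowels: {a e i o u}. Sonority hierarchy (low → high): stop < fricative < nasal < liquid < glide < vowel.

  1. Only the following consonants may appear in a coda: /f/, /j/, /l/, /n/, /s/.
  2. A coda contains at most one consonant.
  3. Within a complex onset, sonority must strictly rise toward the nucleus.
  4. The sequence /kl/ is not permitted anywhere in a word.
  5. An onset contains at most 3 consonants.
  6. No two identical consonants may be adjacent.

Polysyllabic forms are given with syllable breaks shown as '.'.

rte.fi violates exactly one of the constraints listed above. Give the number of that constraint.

rte.fi: syllable 1 onset /rt/: /r/ (liquid, 4) → /t/ (stop, 1) does not rise.
This is a violation of constraint 3: "Within a complex onset, sonority must strictly rise toward the nucleus."
The remaining constraints (1, 2, 4, 5, 6) are satisfied.

3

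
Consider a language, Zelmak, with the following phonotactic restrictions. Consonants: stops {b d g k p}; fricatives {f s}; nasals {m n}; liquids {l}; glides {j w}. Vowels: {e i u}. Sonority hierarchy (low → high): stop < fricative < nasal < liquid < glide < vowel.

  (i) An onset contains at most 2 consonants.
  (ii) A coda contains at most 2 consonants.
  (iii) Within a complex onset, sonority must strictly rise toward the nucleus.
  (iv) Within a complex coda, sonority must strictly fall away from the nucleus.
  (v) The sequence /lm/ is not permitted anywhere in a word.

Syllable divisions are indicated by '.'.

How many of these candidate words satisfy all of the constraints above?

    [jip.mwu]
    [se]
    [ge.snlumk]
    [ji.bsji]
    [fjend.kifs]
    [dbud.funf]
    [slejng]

[jip.mwu] — σ1 onset /j/, coda /p/ ok; σ2 onset /mw/ (3→5 rises), coda /∅/ ok → licit
[se] — σ1 onset /s/, coda /∅/ ok → licit
[ge.snlumk] — violates constraint (i): syllable 2 onset /snl/ has 3 consonants (> 2) → illicit
[ji.bsji] — violates constraint (i): syllable 2 onset /bsj/ has 3 consonants (> 2) → illicit
[fjend.kifs] — violates constraint (iv): syllable 2 coda /fs/: /f/ (fricative, 2) → /s/ (fricative, 2) does not fall → illicit
[dbud.funf] — violates constraint (iii): syllable 1 onset /db/: /d/ (stop, 1) → /b/ (stop, 1) does not rise → illicit
[slejng] — violates constraint (ii): syllable 1 coda /jng/ has 3 consonants (> 2) → illicit
Licit: [jip.mwu], [se] → 2.

2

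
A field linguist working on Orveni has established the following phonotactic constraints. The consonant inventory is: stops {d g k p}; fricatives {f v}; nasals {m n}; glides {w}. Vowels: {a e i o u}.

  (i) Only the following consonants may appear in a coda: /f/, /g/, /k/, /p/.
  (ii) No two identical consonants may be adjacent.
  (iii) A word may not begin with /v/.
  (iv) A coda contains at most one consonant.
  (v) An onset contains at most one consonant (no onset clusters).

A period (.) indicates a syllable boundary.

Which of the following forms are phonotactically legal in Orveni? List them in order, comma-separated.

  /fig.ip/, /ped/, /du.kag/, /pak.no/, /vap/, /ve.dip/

/fig.ip/ — σ1 onset /f/, coda /g/ ok; σ2 onset /∅/, coda /p/ ok → phonotactically legal
/ped/ — violates constraint (i): syllable 1 coda contains /d/, which is not a licensed coda consonant → phonotactically illegal
/du.kag/ — σ1 onset /d/, coda /∅/ ok; σ2 onset /k/, coda /g/ ok → phonotactically legal
/pak.no/ — σ1 onset /p/, coda /k/ ok; σ2 onset /n/, coda /∅/ ok → phonotactically legal
/vap/ — violates constraint (iii): word begins with /v/ → phonotactically illegal
/ve.dip/ — violates constraint (iii): word begins with /v/ → phonotactically illegal

/fig.ip/, /du.kag/, /pak.no/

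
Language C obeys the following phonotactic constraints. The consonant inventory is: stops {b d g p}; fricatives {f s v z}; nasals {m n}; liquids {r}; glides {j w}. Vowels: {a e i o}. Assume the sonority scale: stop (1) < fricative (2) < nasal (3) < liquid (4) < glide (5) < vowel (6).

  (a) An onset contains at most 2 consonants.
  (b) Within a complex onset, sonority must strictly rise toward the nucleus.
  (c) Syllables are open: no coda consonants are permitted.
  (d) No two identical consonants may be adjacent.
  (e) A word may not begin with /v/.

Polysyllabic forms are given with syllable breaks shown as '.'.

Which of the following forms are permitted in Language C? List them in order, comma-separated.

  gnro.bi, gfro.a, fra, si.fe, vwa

fra, si.fe

gnro.bi — violates constraint (a): syllable 1 onset /gnr/ has 3 consonants (> 2) → not permitted
gfro.a — violates constraint (a): syllable 1 onset /gfr/ has 3 consonants (> 2) → not permitted
fra — σ1 onset /fr/ (2→4 rises), coda /∅/ ok → permitted
si.fe — σ1 onset /s/, coda /∅/ ok; σ2 onset /f/, coda /∅/ ok → permitted
vwa — violates constraint (e): word begins with /v/ → not permitted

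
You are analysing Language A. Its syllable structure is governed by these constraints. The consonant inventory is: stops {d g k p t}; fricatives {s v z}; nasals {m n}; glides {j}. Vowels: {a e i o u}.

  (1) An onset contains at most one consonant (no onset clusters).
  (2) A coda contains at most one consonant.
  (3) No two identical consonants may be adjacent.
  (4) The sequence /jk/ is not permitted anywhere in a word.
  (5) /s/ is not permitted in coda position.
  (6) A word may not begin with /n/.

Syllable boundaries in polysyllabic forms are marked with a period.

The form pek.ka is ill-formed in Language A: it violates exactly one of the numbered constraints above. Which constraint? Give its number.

pek.ka: adjacent identical consonants /kk/.
This is a violation of constraint 3: "No two identical consonants may be adjacent."
The remaining constraints (1, 2, 4, 5, 6) are satisfied.

3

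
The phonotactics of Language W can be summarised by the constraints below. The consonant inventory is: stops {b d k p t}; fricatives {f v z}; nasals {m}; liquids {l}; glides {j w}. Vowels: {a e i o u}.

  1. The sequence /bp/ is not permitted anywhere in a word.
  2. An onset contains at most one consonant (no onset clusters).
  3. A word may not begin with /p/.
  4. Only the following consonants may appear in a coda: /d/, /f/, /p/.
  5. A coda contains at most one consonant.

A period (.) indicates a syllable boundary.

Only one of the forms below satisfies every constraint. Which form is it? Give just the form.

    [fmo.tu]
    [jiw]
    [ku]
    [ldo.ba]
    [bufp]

[fmo.tu] — violates constraint 2: syllable 1 onset /fm/ has 2 consonants (> 1) → phonotactically illegal
[jiw] — violates constraint 4: syllable 1 coda contains /w/, which is not a licensed coda consonant → phonotactically illegal
[ku] — σ1 onset /k/, coda /∅/ ok → phonotactically legal
[ldo.ba] — violates constraint 2: syllable 1 onset /ld/ has 2 consonants (> 1) → phonotactically illegal
[bufp] — violates constraint 5: syllable 1 coda /fp/ has 2 consonants (> 1) → phonotactically illegal

[ku]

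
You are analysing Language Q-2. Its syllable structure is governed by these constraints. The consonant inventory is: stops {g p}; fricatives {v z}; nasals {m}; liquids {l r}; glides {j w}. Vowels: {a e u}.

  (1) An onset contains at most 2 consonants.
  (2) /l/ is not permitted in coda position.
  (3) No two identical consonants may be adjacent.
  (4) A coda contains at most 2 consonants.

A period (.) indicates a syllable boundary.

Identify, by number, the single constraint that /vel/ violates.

2

/vel/: syllable 1 coda contains /l/.
This is a violation of constraint 2: "/l/ is not permitted in coda position."
The remaining constraints (1, 3, 4) are satisfied.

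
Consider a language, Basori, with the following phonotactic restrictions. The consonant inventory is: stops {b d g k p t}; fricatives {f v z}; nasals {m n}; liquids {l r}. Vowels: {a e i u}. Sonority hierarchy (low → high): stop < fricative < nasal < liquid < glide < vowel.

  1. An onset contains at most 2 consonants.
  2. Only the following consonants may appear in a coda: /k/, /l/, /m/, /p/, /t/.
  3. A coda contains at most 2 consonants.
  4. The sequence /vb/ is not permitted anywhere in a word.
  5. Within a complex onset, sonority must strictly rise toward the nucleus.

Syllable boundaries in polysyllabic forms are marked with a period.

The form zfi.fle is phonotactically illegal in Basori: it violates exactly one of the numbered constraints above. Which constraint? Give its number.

5

zfi.fle: syllable 1 onset /zf/: /z/ (fricative, 2) → /f/ (fricative, 2) does not rise.
This is a violation of constraint 5: "Within a complex onset, sonority must strictly rise toward the nucleus."
The remaining constraints (1, 2, 3, 4) are satisfied.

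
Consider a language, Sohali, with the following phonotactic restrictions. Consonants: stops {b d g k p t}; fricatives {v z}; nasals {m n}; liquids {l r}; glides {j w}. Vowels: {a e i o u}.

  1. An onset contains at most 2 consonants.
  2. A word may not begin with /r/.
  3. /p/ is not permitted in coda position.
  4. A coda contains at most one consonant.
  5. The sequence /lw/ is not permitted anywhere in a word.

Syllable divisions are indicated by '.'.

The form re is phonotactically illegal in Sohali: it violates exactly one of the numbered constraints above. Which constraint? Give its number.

re: word begins with /r/.
This is a violation of constraint 2: "A word may not begin with /r/."
The remaining constraints (1, 3, 4, 5) are satisfied.

2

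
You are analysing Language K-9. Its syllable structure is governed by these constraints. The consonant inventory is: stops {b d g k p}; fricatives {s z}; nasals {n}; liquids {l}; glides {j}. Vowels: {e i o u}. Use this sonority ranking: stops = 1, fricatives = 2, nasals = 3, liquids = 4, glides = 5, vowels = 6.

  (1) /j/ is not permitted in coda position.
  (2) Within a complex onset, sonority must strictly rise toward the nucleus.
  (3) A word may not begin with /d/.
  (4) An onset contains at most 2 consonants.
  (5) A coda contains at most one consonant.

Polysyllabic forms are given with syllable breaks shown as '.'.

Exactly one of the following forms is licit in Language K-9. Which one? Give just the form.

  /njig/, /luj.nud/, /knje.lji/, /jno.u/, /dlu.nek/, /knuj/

/njig/

/njig/ — σ1 onset /nj/ (3→5 rises), coda /g/ ok → licit
/luj.nud/ — violates constraint 1: syllable 1 coda contains /j/ → illicit
/knje.lji/ — violates constraint 4: syllable 1 onset /knj/ has 3 consonants (> 2) → illicit
/jno.u/ — violates constraint 2: syllable 1 onset /jn/: /j/ (glide, 5) → /n/ (nasal, 3) does not rise → illicit
/dlu.nek/ — violates constraint 3: word begins with /d/ → illicit
/knuj/ — violates constraint 1: syllable 1 coda contains /j/ → illicit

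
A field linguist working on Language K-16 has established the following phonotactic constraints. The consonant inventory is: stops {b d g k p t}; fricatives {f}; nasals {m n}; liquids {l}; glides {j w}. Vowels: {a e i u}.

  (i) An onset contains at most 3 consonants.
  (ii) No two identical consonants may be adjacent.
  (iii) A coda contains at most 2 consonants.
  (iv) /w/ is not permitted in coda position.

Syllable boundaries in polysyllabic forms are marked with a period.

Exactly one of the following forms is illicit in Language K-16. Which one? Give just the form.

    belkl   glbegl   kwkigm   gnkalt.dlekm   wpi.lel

belkl — violates constraint (iii): syllable 1 coda /lkl/ has 3 consonants (> 2) → illicit
glbegl — σ1 onset /glb/ (3C), coda /gl/ (2C) ok → licit
kwkigm — σ1 onset /kwk/ (3C), coda /gm/ (2C) ok → licit
gnkalt.dlekm — σ1 onset /gnk/ (3C), coda /lt/ (2C) ok; σ2 onset /dl/ (2C), coda /km/ (2C) ok → licit
wpi.lel — σ1 onset /wp/ (2C), coda /∅/ ok; σ2 onset /l/, coda /l/ ok → licit

belkl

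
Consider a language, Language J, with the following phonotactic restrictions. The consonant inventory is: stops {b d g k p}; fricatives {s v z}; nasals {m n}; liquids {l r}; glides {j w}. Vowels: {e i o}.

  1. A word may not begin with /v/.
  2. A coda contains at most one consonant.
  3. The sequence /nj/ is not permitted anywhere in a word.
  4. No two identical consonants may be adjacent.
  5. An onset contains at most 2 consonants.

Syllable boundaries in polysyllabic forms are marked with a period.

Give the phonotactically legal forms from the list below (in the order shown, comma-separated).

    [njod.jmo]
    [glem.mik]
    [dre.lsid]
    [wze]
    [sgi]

[dre.lsid], [wze], [sgi]

[njod.jmo] — violates constraint 3: contains banned sequence /nj/ → phonotactically illegal
[glem.mik] — violates constraint 4: adjacent identical consonants /mm/ → phonotactically illegal
[dre.lsid] — σ1 onset /dr/ (2C), coda /∅/ ok; σ2 onset /ls/ (2C), coda /d/ ok → phonotactically legal
[wze] — σ1 onset /wz/ (2C), coda /∅/ ok → phonotactically legal
[sgi] — σ1 onset /sg/ (2C), coda /∅/ ok → phonotactically legal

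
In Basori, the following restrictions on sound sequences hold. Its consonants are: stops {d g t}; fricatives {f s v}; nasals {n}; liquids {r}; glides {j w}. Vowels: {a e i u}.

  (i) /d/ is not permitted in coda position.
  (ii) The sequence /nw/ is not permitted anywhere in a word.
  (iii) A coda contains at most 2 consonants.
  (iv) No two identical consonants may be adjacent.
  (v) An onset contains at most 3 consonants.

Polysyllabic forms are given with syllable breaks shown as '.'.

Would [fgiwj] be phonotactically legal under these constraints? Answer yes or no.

[fgiwj] — σ1 onset /fg/ (2C), coda /wj/ (2C) ok → phonotactically legal

yes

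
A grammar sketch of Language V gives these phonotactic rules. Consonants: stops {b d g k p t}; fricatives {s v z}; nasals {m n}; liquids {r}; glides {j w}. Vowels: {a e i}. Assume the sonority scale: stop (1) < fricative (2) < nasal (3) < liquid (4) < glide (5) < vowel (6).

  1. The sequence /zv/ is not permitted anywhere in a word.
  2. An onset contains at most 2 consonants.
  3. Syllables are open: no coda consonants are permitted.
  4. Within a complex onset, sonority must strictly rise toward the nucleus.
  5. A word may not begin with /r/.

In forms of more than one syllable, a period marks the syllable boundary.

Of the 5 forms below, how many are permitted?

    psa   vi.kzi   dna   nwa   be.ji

5

psa — σ1 onset /ps/ (1→2 rises), coda /∅/ ok → permitted
vi.kzi — σ1 onset /v/, coda /∅/ ok; σ2 onset /kz/ (1→2 rises), coda /∅/ ok → permitted
dna — σ1 onset /dn/ (1→3 rises), coda /∅/ ok → permitted
nwa — σ1 onset /nw/ (3→5 rises), coda /∅/ ok → permitted
be.ji — σ1 onset /b/, coda /∅/ ok; σ2 onset /j/, coda /∅/ ok → permitted
Permitted: psa, vi.kzi, dna, nwa, be.ji → 5.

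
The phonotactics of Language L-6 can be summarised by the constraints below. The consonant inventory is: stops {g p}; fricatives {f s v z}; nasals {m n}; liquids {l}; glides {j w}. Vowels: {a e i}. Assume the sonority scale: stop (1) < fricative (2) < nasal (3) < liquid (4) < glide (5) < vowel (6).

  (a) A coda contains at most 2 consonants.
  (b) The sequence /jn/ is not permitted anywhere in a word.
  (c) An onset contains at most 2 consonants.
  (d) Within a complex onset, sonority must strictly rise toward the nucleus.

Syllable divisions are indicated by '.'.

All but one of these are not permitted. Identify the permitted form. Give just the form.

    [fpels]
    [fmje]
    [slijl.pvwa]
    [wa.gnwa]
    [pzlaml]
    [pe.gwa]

[pe.gwa]

[fpels] — violates constraint (d): syllable 1 onset /fp/: /f/ (fricative, 2) → /p/ (stop, 1) does not rise → not permitted
[fmje] — violates constraint (c): syllable 1 onset /fmj/ has 3 consonants (> 2) → not permitted
[slijl.pvwa] — violates constraint (c): syllable 2 onset /pvw/ has 3 consonants (> 2) → not permitted
[wa.gnwa] — violates constraint (c): syllable 2 onset /gnw/ has 3 consonants (> 2) → not permitted
[pzlaml] — violates constraint (c): syllable 1 onset /pzl/ has 3 consonants (> 2) → not permitted
[pe.gwa] — σ1 onset /p/, coda /∅/ ok; σ2 onset /gw/ (1→5 rises), coda /∅/ ok → permitted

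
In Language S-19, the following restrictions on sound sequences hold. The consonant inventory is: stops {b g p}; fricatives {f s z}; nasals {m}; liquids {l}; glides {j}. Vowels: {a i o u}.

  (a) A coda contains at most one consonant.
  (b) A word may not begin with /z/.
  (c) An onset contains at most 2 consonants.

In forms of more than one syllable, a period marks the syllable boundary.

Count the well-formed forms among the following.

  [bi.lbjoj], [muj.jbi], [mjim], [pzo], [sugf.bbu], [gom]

4

[bi.lbjoj] — violates constraint (c): syllable 2 onset /lbj/ has 3 consonants (> 2) → ill-formed
[muj.jbi] — σ1 onset /m/, coda /j/ ok; σ2 onset /jb/ (2C), coda /∅/ ok → well-formed
[mjim] — σ1 onset /mj/ (2C), coda /m/ ok → well-formed
[pzo] — σ1 onset /pz/ (2C), coda /∅/ ok → well-formed
[sugf.bbu] — violates constraint (a): syllable 1 coda /gf/ has 2 consonants (> 1) → ill-formed
[gom] — σ1 onset /g/, coda /m/ ok → well-formed
Well-formed: [muj.jbi], [mjim], [pzo], [gom] → 4.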